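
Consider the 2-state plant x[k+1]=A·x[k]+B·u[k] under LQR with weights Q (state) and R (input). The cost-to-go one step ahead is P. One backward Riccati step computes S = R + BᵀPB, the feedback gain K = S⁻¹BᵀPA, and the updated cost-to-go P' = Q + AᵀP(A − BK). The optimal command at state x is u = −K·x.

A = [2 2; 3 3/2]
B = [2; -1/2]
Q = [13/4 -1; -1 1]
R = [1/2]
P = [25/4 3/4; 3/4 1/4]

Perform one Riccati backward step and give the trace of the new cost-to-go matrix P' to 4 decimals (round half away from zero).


8.3292

BᵀP = [12.1250 1.3750]
S = R + BᵀPB = [1/2] + [23.5625] = [24.0625]
BᵀPA = [28.3750 26.3125]
K = S⁻¹·BᵀPA = [1.1792 1.0935]
A−BK = [-0.3584 -0.1870; 3.5896 2.0468]
AᵀP(A−BK) = [2.7896 1.8468; 1.8468 1.2896]
P' = Q + AᵀP(A−BK) = [6.0396 0.8468; 0.8468 2.2896]
tr(P') = 8.3292


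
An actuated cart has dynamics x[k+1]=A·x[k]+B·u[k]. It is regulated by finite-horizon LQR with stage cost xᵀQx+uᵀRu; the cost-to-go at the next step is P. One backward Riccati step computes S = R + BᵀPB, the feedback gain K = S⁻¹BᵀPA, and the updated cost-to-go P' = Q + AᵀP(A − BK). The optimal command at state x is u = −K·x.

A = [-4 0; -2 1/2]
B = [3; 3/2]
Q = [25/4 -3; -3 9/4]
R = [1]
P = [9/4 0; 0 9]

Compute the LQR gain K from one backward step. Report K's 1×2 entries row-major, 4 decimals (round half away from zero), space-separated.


BᵀP = [6.7500 13.5000]
S = R + BᵀPB = [1] + [40.5000] = [41.5000]
BᵀPA = [-54.0000 6.7500]
K = S⁻¹·BᵀPA = [-1.3012 0.1627]
A−BK = [-0.0964 -0.4880; -0.0482 0.2560]
AᵀP(A−BK) = [1.7349 -0.2169; -0.2169 1.1521]
P' = Q + AᵀP(A−BK) = [7.9849 -3.2169; -3.2169 3.4021]
tr(P') = 11.3870

-1.3012 0.1627


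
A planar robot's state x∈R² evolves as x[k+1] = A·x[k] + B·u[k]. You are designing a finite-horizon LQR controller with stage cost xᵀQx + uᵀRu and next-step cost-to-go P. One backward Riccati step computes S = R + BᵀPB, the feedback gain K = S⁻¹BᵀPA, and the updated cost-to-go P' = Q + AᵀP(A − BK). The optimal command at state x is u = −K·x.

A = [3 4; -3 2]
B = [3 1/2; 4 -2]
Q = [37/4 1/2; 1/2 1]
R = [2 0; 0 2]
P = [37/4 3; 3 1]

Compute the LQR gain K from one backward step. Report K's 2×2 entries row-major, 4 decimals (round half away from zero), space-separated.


BᵀP = [39.7500 13.0000; -1.3750 -0.5000]
S = R + BᵀPB = [2 0; 0 2] + [171.2500 -6.1250; -6.1250 0.3125] = [173.2500 -6.1250; -6.1250 2.3125]
BᵀPA = [80.2500 185.0000; -2.6250 -6.5000]
K = S⁻¹·BᵀPA = [0.4668 1.0685; 0.1012 0.0193]
A−BK = [1.5491 0.7849; -4.6647 -2.2355]
AᵀP(A−BK) = [1.0565 1.3033; 1.3033 2.4523]
P' = Q + AᵀP(A−BK) = [10.3065 1.8033; 1.8033 3.4523]
tr(P') = 13.7588

0.4668 1.0685 0.1012 0.0193


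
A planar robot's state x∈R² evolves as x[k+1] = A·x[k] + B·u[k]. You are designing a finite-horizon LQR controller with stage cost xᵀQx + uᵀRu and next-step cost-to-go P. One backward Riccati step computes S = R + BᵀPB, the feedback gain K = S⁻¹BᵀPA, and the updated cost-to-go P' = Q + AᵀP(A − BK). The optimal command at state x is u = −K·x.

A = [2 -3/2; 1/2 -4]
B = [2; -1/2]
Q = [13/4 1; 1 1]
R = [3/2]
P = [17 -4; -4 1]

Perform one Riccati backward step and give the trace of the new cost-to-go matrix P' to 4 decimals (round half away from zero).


BᵀP = [36.0000 -8.5000]
S = R + BᵀPB = [3/2] + [76.2500] = [77.7500]
BᵀPA = [67.7500 -20.0000]
K = S⁻¹·BᵀPA = [0.8714 -0.2572]
A−BK = [0.2572 -0.9855; 0.9357 -4.1286]
AᵀP(A−BK) = [1.2138 -0.5723; -0.5723 1.1053]
P' = Q + AᵀP(A−BK) = [4.4638 0.4277; 0.4277 2.1053]
tr(P') = 6.5691

6.5691


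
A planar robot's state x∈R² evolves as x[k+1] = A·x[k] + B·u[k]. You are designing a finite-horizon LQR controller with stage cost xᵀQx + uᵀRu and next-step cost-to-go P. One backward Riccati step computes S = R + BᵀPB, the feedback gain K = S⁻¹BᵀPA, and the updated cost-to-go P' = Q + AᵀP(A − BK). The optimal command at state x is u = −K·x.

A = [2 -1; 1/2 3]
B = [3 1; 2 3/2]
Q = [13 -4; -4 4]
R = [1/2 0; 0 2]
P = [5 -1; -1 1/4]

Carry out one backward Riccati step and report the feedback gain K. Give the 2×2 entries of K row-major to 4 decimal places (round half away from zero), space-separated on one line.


0.7107 -0.6098 0.0248 0.0583

BᵀP = [13.0000 -2.5000; 3.5000 -0.6250]
S = R + BᵀPB = [1/2 0; 0 2] + [34.0000 9.2500; 9.2500 2.5625] = [34.5000 9.2500; 9.2500 4.5625]
BᵀPA = [24.7500 -20.5000; 6.6875 -5.3750]
K = S⁻¹·BᵀPA = [0.7107 -0.6098; 0.0248 0.0583]
A−BK = [-0.1570 0.7712; -0.9587 4.1322]
AᵀP(A−BK) = [0.3058 -0.4215; -0.4215 1.0618]
P' = Q + AᵀP(A−BK) = [13.3058 -4.4215; -4.4215 5.0618]
tr(P') = 18.3676


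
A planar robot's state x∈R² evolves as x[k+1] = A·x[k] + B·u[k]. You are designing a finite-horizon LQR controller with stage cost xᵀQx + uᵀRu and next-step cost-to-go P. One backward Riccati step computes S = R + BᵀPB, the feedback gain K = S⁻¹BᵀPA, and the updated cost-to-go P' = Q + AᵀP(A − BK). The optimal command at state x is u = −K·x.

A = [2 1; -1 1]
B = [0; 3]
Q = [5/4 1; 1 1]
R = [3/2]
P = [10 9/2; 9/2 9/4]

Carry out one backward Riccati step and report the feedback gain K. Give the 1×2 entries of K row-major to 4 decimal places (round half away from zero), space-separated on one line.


BᵀP = [13.5000 6.7500]
S = R + BᵀPB = [3/2] + [20.2500] = [21.7500]
BᵀPA = [20.2500 20.2500]
K = S⁻¹·BᵀPA = [0.9310 0.9310]
A−BK = [2.0000 1.0000; -3.7931 -1.7931]
AᵀP(A−BK) = [5.3966 3.3966; 3.3966 2.3966]
P' = Q + AᵀP(A−BK) = [6.6466 4.3966; 4.3966 3.3966]
tr(P') = 10.0431

0.9310 0.9310


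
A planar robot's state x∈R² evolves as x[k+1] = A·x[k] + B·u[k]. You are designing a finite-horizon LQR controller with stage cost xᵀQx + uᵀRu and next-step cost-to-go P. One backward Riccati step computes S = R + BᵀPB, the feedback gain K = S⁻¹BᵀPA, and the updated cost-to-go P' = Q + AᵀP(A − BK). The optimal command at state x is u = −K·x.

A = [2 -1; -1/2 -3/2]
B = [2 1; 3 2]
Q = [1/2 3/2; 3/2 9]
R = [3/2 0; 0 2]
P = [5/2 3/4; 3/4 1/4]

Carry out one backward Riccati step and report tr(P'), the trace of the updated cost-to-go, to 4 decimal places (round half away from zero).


BᵀP = [7.2500 2.2500; 4.0000 1.2500]
S = R + BᵀPB = [3/2 0; 0 2] + [21.2500 11.7500; 11.7500 6.5000] = [22.7500 11.7500; 11.7500 8.5000]
BᵀPA = [13.3750 -10.6250; 7.3750 -5.8750]
K = S⁻¹·BᵀPA = [0.4887 -0.3847; 0.1921 -0.1593]
A−BK = [0.8305 -0.0712; -2.3503 -0.0271]
AᵀP(A−BK) = [0.6095 -0.3665; -0.3665 0.2886]
P' = Q + AᵀP(A−BK) = [1.1095 1.1335; 1.1335 9.2886]
tr(P') = 10.3980

10.3980


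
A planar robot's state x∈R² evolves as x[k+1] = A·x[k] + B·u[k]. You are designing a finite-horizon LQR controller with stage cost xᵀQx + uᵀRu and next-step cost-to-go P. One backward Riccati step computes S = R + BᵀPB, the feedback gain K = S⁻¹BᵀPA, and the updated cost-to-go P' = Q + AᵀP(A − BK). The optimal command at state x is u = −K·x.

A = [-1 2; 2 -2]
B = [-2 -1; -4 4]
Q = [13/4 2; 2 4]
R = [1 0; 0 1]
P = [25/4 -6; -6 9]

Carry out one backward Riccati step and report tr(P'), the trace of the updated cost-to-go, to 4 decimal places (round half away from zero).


BᵀP = [11.5000 -24.0000; -30.2500 42.0000]
S = R + BᵀPB = [1 0; 0 1] + [73.0000 -107.5000; -107.5000 198.2500] = [74.0000 -107.5000; -107.5000 199.2500]
BᵀPA = [-59.5000 71.0000; 114.2500 -144.5000]
K = S⁻¹·BᵀPA = [0.1338 -0.4350; 0.6456 -0.9599]
A−BK = [-0.0869 0.1700; -0.0472 0.0996]
AᵀP(A−BK) = [0.4527 -0.7125; -0.7125 1.1774]
P' = Q + AᵀP(A−BK) = [3.7027 1.2875; 1.2875 5.1774]
tr(P') = 8.8801

8.8801


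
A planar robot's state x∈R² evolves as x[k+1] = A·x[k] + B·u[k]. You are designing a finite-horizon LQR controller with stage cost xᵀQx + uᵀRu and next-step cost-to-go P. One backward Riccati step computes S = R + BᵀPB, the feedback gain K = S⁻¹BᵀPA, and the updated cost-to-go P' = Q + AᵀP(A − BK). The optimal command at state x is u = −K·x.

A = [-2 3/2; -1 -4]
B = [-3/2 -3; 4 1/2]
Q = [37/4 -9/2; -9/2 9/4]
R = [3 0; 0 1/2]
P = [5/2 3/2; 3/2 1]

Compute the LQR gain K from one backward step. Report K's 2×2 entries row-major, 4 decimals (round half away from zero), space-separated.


BᵀP = [2.2500 1.7500; -6.7500 -4.0000]
S = R + BᵀPB = [3 0; 0 1/2] + [3.6250 -5.8750; -5.8750 18.2500] = [6.6250 -5.8750; -5.8750 18.7500]
BᵀPA = [-6.2500 -3.6250; 17.5000 5.8750]
K = S⁻¹·BᵀPA = [-0.1603 -0.3729; 0.8831 0.1965]
A−BK = [0.4090 1.5300; -0.8006 -2.6065]
AᵀP(A−BK) = [0.5438 0.4808; 0.4808 1.1188]
P' = Q + AᵀP(A−BK) = [9.7938 -4.0192; -4.0192 3.3688]
tr(P') = 13.1626

-0.1603 -0.3729 0.8831 0.1965


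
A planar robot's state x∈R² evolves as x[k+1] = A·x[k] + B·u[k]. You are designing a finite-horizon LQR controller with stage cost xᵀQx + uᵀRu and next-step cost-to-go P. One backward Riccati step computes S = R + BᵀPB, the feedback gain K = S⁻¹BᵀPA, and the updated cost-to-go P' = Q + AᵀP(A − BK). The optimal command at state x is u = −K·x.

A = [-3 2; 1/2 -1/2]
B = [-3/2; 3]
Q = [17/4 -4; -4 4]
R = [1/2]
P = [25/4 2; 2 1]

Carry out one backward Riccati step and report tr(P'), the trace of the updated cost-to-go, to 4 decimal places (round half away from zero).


BᵀP = [-3.3750 0.0000]
S = R + BᵀPB = [1/2] + [5.0625] = [5.5625]
BᵀPA = [10.1250 -6.7500]
K = S⁻¹·BᵀPA = [1.8202 -1.2135]
A−BK = [-0.2697 0.1798; -4.9607 3.1404]
AᵀP(A−BK) = [32.0702 -20.4635; -20.4635 13.0590]
P' = Q + AᵀP(A−BK) = [36.3202 -24.4635; -24.4635 17.0590]
tr(P') = 53.3792

53.3792


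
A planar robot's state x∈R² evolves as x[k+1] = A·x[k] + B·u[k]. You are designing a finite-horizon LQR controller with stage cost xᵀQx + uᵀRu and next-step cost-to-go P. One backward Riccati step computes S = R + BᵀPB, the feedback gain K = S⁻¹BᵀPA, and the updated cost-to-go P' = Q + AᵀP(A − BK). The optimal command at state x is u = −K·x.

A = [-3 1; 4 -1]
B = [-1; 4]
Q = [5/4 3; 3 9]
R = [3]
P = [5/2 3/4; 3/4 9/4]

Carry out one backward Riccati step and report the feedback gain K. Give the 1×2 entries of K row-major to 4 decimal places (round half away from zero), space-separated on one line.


BᵀP = [0.5000 8.2500]
S = R + BᵀPB = [3] + [32.5000] = [35.5000]
BᵀPA = [31.5000 -7.7500]
K = S⁻¹·BᵀPA = [0.8873 -0.2183]
A−BK = [-2.1127 0.7817; 0.4507 -0.1268]
AᵀP(A−BK) = [12.5493 -4.3732; -4.3732 1.5581]
P' = Q + AᵀP(A−BK) = [13.7993 -1.3732; -1.3732 10.5581]
tr(P') = 24.3574

0.8873 -0.2183


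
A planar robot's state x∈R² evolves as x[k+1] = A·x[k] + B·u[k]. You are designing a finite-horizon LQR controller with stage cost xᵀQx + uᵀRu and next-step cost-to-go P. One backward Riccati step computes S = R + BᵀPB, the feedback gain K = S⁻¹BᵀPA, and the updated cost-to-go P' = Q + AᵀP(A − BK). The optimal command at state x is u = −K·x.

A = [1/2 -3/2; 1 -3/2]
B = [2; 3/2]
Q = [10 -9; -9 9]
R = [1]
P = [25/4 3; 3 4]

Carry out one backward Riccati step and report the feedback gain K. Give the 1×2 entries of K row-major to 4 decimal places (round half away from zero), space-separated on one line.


BᵀP = [17.0000 12.0000]
S = R + BᵀPB = [1] + [52.0000] = [53.0000]
BᵀPA = [20.5000 -43.5000]
K = S⁻¹·BᵀPA = [0.3868 -0.8208]
A−BK = [-0.2736 0.1415; 0.4198 -0.2689]
AᵀP(A−BK) = [0.6333 -0.6120; -0.6120 0.8597]
P' = Q + AᵀP(A−BK) = [10.6333 -9.6120; -9.6120 9.8597]
tr(P') = 20.4929

0.3868 -0.8208


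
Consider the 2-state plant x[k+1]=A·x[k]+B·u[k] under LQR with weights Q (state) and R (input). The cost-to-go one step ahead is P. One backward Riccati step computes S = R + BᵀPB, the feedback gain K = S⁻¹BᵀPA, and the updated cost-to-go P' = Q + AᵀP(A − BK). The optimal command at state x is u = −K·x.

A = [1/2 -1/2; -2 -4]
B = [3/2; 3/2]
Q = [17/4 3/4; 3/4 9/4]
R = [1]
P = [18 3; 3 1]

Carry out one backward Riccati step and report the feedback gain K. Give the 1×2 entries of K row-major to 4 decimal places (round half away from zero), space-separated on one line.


0.0655 -0.6943

BᵀP = [31.5000 6.0000]
S = R + BᵀPB = [1] + [56.2500] = [57.2500]
BᵀPA = [3.7500 -39.7500]
K = S⁻¹·BᵀPA = [0.0655 -0.6943]
A−BK = [0.4017 0.5415; -2.0983 -2.9585]
AᵀP(A−BK) = [2.2544 3.1037; 3.1037 4.9007]
P' = Q + AᵀP(A−BK) = [6.5044 3.8537; 3.8537 7.1507]
tr(P') = 13.6550


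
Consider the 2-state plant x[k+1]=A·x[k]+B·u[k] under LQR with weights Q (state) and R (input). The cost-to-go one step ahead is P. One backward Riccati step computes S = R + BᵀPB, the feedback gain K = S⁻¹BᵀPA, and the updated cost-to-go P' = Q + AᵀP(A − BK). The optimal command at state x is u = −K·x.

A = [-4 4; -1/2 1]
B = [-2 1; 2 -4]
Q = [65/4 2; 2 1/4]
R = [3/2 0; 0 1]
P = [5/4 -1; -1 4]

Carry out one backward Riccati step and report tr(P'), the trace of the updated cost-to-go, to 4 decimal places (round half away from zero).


BᵀP = [-4.5000 10.0000; 5.2500 -17.0000]
S = R + BᵀPB = [3/2 0; 0 1] + [29.0000 -44.5000; -44.5000 73.2500] = [30.5000 -44.5000; -44.5000 74.2500]
BᵀPA = [13.0000 -8.0000; -12.5000 4.0000]
K = S⁻¹·BᵀPA = [1.4382 -1.4629; 0.6936 -0.8229]
A−BK = [-1.8171 1.8971; -0.6020 0.6343]
AᵀP(A−BK) = [6.9732 -7.2686; -7.2686 7.5886]
P' = Q + AᵀP(A−BK) = [23.2232 -5.2686; -5.2686 7.8386]
tr(P') = 31.0618

31.0618


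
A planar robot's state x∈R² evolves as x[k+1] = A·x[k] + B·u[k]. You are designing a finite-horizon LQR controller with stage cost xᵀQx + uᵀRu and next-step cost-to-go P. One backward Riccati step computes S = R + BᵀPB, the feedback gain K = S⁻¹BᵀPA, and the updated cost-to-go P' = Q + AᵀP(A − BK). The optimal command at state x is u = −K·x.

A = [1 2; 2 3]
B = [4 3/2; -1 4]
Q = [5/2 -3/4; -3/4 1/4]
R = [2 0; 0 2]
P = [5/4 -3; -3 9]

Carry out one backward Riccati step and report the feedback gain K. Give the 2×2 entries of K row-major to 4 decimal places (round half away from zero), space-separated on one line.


-0.0280 0.0429 0.4508 0.6856

BᵀP = [8.0000 -21.0000; -10.1250 31.5000]
S = R + BᵀPB = [2 0; 0 2] + [53.0000 -72.0000; -72.0000 110.8125] = [55.0000 -72.0000; -72.0000 112.8125]
BᵀPA = [-34.0000 -47.0000; 52.8750 74.2500]
K = S⁻¹·BᵀPA = [-0.0280 0.0429; 0.4508 0.6856]
A−BK = [0.4360 0.8000; 0.1688 0.3007]
AᵀP(A−BK) = [0.4605 0.7101; 0.7101 1.1141]
P' = Q + AᵀP(A−BK) = [2.9605 -0.0399; -0.0399 1.3641]
tr(P') = 4.3246


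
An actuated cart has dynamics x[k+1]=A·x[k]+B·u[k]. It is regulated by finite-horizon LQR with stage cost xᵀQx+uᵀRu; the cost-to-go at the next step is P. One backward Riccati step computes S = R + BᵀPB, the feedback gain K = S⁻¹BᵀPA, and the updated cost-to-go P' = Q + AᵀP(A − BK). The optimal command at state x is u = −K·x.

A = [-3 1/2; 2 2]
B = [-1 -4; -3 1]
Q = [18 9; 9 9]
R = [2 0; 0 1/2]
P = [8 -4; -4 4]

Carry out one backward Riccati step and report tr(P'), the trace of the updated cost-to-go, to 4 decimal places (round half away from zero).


BᵀP = [4.0000 -8.0000; -36.0000 20.0000]
S = R + BᵀPB = [2 0; 0 1/2] + [20.0000 -24.0000; -24.0000 164.0000] = [22.0000 -24.0000; -24.0000 164.5000]
BᵀPA = [-28.0000 -14.0000; 148.0000 22.0000]
K = S⁻¹·BᵀPA = [-0.3464 -0.5833; 0.8492 0.0486]
A−BK = [0.0503 0.1112; 0.1117 0.2014]
AᵀP(A−BK) = [0.6257 0.4693; 0.4693 0.7637]
P' = Q + AᵀP(A−BK) = [18.6257 9.4693; 9.4693 9.7637]
tr(P') = 28.3894

28.3894


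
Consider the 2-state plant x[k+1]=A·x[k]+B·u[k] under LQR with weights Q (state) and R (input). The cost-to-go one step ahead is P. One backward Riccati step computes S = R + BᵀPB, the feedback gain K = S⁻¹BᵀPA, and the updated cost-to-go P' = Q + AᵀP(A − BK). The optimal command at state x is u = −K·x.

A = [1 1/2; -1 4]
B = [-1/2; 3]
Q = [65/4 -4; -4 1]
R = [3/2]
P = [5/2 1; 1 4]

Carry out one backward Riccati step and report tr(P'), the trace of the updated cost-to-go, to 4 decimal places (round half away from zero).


BᵀP = [1.7500 11.5000]
S = R + BᵀPB = [3/2] + [33.6250] = [35.1250]
BᵀPA = [-9.7500 46.8750]
K = S⁻¹·BᵀPA = [-0.2776 1.3345]
A−BK = [0.8612 1.1673; -0.1673 -0.0036]
AᵀP(A−BK) = [1.7936 1.7616; 1.7616 6.0694]
P' = Q + AᵀP(A−BK) = [18.0436 -2.2384; -2.2384 7.0694]
tr(P') = 25.1130

25.1130


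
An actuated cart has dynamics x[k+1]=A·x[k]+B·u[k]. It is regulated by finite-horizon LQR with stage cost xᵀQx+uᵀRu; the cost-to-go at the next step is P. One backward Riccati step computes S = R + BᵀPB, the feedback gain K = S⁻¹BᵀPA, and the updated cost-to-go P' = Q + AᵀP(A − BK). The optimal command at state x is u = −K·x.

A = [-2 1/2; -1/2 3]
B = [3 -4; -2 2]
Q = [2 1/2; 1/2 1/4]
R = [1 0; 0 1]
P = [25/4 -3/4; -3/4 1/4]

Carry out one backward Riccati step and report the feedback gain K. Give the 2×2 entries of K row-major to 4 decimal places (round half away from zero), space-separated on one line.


-0.1472 -0.1309 0.3379 -0.1235

BᵀP = [20.2500 -2.7500; -26.5000 3.5000]
S = R + BᵀPB = [1 0; 0 1] + [66.2500 -86.5000; -86.5000 113.0000] = [67.2500 -86.5000; -86.5000 114.0000]
BᵀPA = [-39.1250 1.8750; 51.2500 -2.7500]
K = S⁻¹·BᵀPA = [-0.1472 -0.1309; 0.3379 -0.1235]
A−BK = [-0.2069 0.3989; -1.4701 2.9851]
AᵀP(A−BK) = [0.4874 -0.7324; -0.7324 1.4685]
P' = Q + AᵀP(A−BK) = [2.4874 -0.2324; -0.2324 1.7185]
tr(P') = 4.2059


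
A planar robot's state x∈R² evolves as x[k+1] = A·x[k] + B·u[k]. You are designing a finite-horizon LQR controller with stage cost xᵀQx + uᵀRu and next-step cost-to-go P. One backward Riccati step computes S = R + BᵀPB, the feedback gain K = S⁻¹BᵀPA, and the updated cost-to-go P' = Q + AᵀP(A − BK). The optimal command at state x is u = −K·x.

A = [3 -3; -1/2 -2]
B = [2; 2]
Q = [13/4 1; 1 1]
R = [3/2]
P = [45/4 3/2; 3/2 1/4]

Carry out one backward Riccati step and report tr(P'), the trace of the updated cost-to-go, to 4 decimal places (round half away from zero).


BᵀP = [25.5000 3.5000]
S = R + BᵀPB = [3/2] + [58.0000] = [59.5000]
BᵀPA = [74.7500 -83.5000]
K = S⁻¹·BᵀPA = [1.2563 -1.4034]
A−BK = [0.4874 -0.1933; -3.0126 0.8067]
AᵀP(A−BK) = [2.9039 -2.8487; -2.8487 3.0693]
P' = Q + AᵀP(A−BK) = [6.1539 -1.8487; -1.8487 4.0693]
tr(P') = 10.2232

10.2232


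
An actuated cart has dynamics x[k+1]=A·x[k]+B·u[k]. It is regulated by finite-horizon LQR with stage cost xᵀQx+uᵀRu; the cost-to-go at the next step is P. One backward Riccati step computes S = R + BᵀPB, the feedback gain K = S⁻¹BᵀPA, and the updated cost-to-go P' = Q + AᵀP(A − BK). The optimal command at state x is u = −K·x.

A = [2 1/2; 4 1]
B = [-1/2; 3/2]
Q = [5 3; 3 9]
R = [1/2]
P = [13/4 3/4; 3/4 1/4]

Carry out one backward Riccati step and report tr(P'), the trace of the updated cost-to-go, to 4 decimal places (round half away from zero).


43.3958

BᵀP = [-0.5000 0.0000]
S = R + BᵀPB = [1/2] + [0.2500] = [0.7500]
BᵀPA = [-1.0000 -0.2500]
K = S⁻¹·BᵀPA = [-1.3333 -0.3333]
A−BK = [1.3333 0.3333; 6.0000 1.5000]
AᵀP(A−BK) = [27.6667 6.9167; 6.9167 1.7292]
P' = Q + AᵀP(A−BK) = [32.6667 9.9167; 9.9167 10.7292]
tr(P') = 43.3958


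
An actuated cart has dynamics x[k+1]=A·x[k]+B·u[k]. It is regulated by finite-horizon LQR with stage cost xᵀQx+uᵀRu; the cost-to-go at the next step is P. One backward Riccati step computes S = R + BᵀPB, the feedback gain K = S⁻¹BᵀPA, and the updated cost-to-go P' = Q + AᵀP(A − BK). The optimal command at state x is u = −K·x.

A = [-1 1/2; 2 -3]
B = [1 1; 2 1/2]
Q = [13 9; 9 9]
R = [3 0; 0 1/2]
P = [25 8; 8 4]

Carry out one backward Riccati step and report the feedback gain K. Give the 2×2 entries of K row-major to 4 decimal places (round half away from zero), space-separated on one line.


0.5905 -0.8563 -1.0995 0.7670

BᵀP = [41.0000 16.0000; 29.0000 10.0000]
S = R + BᵀPB = [3 0; 0 1/2] + [73.0000 49.0000; 49.0000 34.0000] = [76.0000 49.0000; 49.0000 34.5000]
BᵀPA = [-9.0000 -27.5000; -9.0000 -15.5000]
K = S⁻¹·BᵀPA = [0.5905 -0.8563; -1.0995 0.7670]
A−BK = [-0.4910 0.5894; 1.3688 -1.6708]
AᵀP(A−BK) = [4.4186 -5.3043; -5.3043 6.5888]
P' = Q + AᵀP(A−BK) = [17.4186 3.6957; 3.6957 15.5888]
tr(P') = 33.0074


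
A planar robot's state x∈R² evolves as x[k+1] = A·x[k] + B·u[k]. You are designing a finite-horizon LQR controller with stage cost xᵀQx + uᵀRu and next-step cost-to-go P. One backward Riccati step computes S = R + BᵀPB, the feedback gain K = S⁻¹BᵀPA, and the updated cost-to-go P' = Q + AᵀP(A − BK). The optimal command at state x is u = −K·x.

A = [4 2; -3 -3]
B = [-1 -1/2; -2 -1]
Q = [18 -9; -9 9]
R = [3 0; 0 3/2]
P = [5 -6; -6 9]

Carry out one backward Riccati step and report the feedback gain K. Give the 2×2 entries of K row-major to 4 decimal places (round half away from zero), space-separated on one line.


BᵀP = [7.0000 -12.0000; 3.5000 -6.0000]
S = R + BᵀPB = [3 0; 0 3/2] + [17.0000 8.5000; 8.5000 4.2500] = [20.0000 8.5000; 8.5000 5.7500]
BᵀPA = [64.0000 50.0000; 32.0000 25.0000]
K = S⁻¹·BᵀPA = [2.2456 1.7544; 2.2456 1.7544]
A−BK = [7.3684 4.6316; 3.7368 2.2632]
AᵀP(A−BK) = [89.4211 60.5789; 60.5789 41.4211]
P' = Q + AᵀP(A−BK) = [107.4211 51.5789; 51.5789 50.4211]
tr(P') = 157.8421

2.2456 1.7544 2.2456 1.7544


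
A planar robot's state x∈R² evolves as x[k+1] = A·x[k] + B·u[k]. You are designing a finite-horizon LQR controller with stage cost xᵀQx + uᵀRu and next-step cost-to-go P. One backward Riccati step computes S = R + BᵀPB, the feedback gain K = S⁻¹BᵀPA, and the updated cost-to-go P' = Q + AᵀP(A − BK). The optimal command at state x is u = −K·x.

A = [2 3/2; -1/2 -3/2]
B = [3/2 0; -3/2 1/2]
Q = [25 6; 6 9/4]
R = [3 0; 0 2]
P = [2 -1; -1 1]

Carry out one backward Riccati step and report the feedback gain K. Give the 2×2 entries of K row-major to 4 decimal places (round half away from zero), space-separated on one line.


0.7296 0.7736 -0.0692 -0.1509

BᵀP = [4.5000 -3.0000; -0.5000 0.5000]
S = R + BᵀPB = [3 0; 0 2] + [11.2500 -1.5000; -1.5000 0.2500] = [14.2500 -1.5000; -1.5000 2.2500]
BᵀPA = [10.5000 11.2500; -1.2500 -1.5000]
K = S⁻¹·BᵀPA = [0.7296 0.7736; -0.0692 -0.1509]
A−BK = [0.9057 0.3396; 0.6289 -0.2642]
AᵀP(A−BK) = [2.5031 2.1887; 2.1887 2.3208]
P' = Q + AᵀP(A−BK) = [27.5031 8.1887; 8.1887 4.5708]
tr(P') = 32.0739


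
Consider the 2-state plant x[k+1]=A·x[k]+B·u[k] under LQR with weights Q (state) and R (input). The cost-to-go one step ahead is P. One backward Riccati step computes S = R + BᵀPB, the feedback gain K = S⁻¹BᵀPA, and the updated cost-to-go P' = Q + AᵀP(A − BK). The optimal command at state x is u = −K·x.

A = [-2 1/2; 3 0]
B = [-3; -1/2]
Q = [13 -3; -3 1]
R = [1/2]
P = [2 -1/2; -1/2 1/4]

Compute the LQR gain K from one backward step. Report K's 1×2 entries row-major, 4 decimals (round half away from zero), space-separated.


BᵀP = [-5.7500 1.3750]
S = R + BᵀPB = [1/2] + [16.5625] = [17.0625]
BᵀPA = [15.6250 -2.8750]
K = S⁻¹·BᵀPA = [0.9158 -0.1685]
A−BK = [0.7473 -0.0055; 3.4579 -0.0842]
AᵀP(A−BK) = [1.9414 -0.1172; -0.1172 0.0156]
P' = Q + AᵀP(A−BK) = [14.9414 -3.1172; -3.1172 1.0156]
tr(P') = 15.9570

0.9158 -0.1685


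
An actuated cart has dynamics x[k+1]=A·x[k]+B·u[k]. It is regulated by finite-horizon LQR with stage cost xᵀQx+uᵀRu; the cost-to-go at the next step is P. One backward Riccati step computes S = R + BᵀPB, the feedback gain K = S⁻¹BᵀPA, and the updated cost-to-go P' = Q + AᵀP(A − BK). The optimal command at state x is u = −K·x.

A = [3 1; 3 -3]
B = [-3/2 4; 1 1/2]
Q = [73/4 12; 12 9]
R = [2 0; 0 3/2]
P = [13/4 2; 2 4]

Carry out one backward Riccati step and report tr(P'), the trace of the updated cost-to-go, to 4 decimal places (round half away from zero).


BᵀP = [-2.8750 1.0000; 14.0000 10.0000]
S = R + BᵀPB = [2 0; 0 3/2] + [5.3125 -11.0000; -11.0000 61.0000] = [7.3125 -11.0000; -11.0000 62.5000]
BᵀPA = [-5.6250 -5.8750; 72.0000 -16.0000]
K = S⁻¹·BᵀPA = [1.3107 -1.6165; 1.3827 -0.5405]
A−BK = [-0.5647 0.7373; 0.9980 -1.1133]
AᵀP(A−BK) = [9.0695 -8.4267; -8.4267 9.1052]
P' = Q + AᵀP(A−BK) = [27.3195 3.5733; 3.5733 18.1052]
tr(P') = 45.4246

45.4246


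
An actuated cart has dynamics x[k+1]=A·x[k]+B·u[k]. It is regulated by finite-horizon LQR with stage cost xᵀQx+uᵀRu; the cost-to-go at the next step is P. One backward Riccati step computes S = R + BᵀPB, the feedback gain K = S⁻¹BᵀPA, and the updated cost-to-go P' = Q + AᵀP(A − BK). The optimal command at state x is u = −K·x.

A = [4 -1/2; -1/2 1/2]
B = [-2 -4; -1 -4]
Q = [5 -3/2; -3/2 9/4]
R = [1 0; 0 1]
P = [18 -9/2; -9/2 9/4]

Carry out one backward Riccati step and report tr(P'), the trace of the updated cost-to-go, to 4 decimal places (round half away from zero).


21.0597

BᵀP = [-31.5000 6.7500; -54.0000 9.0000]
S = R + BᵀPB = [1 0; 0 1] + [56.2500 99.0000; 99.0000 180.0000] = [57.2500 99.0000; 99.0000 181.0000]
BᵀPA = [-129.3750 19.1250; -220.5000 31.5000]
K = S⁻¹·BᵀPA = [-2.8283 0.6114; 0.3287 -0.1604]
A−BK = [-0.3416 0.0813; -2.0134 0.4699]
AᵀP(A−BK) = [13.1382 -2.9516; -2.9516 0.6715]
P' = Q + AᵀP(A−BK) = [18.1382 -4.4516; -4.4516 2.9215]
tr(P') = 21.0597


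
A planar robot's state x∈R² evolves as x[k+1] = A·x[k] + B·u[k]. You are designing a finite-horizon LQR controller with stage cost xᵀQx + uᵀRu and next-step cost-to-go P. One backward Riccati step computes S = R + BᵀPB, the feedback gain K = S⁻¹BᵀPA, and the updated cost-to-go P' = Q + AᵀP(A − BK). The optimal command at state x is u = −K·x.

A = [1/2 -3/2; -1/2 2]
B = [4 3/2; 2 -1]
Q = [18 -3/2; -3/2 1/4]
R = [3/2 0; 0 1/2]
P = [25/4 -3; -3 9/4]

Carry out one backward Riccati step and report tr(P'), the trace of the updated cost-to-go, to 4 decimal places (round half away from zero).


BᵀP = [19.0000 -7.5000; 12.3750 -6.7500]
S = R + BᵀPB = [3/2 0; 0 1/2] + [61.0000 36.0000; 36.0000 25.3125] = [62.5000 36.0000; 36.0000 25.8125]
BᵀPA = [13.2500 -43.5000; 9.5625 -32.0625]
K = S⁻¹·BᵀPA = [-0.0070 0.0990; 0.3803 -1.3802]
A−BK = [-0.0423 0.1743; -0.1056 0.4218]
AᵀP(A−BK) = [0.0819 -0.3011; -0.3011 1.1162]
P' = Q + AᵀP(A−BK) = [18.0819 -1.8011; -1.8011 1.3662]
tr(P') = 19.4481

19.4481


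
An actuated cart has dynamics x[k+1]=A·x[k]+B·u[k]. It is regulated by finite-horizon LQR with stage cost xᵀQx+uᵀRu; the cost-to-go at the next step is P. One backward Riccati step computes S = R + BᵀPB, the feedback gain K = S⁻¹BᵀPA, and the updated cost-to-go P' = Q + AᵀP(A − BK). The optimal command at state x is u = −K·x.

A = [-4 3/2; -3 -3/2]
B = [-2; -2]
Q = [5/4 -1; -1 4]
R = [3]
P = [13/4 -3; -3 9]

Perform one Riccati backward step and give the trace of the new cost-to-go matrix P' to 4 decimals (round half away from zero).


45.1138

BᵀP = [-0.5000 -12.0000]
S = R + BᵀPB = [3] + [25.0000] = [28.0000]
BᵀPA = [38.0000 17.2500]
K = S⁻¹·BᵀPA = [1.3571 0.6161]
A−BK = [-1.2857 2.7321; -0.2857 -0.2679]
AᵀP(A−BK) = [9.4286 -6.9107; -6.9107 30.4353]
P' = Q + AᵀP(A−BK) = [10.6786 -7.9107; -7.9107 34.4353]
tr(P') = 45.1138


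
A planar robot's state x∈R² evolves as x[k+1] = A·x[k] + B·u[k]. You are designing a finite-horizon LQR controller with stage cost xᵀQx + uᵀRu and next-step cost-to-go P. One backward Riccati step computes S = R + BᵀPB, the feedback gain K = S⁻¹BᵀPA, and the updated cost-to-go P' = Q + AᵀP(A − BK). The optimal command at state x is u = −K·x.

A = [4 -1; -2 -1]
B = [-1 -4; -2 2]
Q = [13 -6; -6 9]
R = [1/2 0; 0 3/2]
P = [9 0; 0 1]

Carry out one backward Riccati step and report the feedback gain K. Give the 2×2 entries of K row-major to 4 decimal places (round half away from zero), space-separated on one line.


-0.0483 0.5597 -0.9796 0.1076

BᵀP = [-9.0000 -2.0000; -36.0000 2.0000]
S = R + BᵀPB = [1/2 0; 0 3/2] + [13.0000 32.0000; 32.0000 148.0000] = [13.5000 32.0000; 32.0000 149.5000]
BᵀPA = [-32.0000 11.0000; -148.0000 34.0000]
K = S⁻¹·BᵀPA = [-0.0483 0.5597; -0.9796 0.1076]
A−BK = [0.0332 -0.0098; -0.1373 -0.0958]
AᵀP(A−BK) = [1.4694 -0.1614; -0.1614 0.1841]
P' = Q + AᵀP(A−BK) = [14.4694 -6.1614; -6.1614 9.1841]
tr(P') = 23.6535


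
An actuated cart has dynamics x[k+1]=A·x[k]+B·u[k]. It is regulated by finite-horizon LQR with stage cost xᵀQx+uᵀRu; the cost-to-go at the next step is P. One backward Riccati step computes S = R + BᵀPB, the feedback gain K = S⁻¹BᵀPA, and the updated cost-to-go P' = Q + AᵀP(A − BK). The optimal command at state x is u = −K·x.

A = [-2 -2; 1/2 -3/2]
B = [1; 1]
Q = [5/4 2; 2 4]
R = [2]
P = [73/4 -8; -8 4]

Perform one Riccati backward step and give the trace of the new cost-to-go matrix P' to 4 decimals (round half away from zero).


BᵀP = [10.2500 -4.0000]
S = R + BᵀPB = [2] + [6.2500] = [8.2500]
BᵀPA = [-22.5000 -14.5000]
K = S⁻¹·BᵀPA = [-2.7273 -1.7576]
A−BK = [0.7273 -0.2424; 3.2273 0.2576]
AᵀP(A−BK) = [28.6364 14.4545; 14.4545 8.5152]
P' = Q + AᵀP(A−BK) = [29.8864 16.4545; 16.4545 12.5152]
tr(P') = 42.4015

42.4015


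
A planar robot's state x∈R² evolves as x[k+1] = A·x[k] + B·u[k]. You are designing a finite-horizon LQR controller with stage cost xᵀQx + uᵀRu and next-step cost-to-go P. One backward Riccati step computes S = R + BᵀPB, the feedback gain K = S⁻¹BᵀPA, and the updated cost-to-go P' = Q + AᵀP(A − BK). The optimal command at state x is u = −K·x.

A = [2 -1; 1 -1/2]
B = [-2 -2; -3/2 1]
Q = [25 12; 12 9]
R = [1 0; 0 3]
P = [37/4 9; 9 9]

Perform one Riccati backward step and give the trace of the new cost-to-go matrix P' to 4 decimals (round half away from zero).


BᵀP = [-32.0000 -31.5000; -9.5000 -9.0000]
S = R + BᵀPB = [1 0; 0 3] + [111.2500 32.5000; 32.5000 10.0000] = [112.2500 32.5000; 32.5000 13.0000]
BᵀPA = [-95.5000 47.7500; -28.0000 14.0000]
K = S⁻¹·BᵀPA = [-0.8226 0.4113; -0.0974 0.0487]
A−BK = [0.1600 -0.0800; -0.1365 0.0682]
AᵀP(A−BK) = [0.7165 -0.3583; -0.3583 0.1791]
P' = Q + AᵀP(A−BK) = [25.7165 11.6417; 11.6417 9.1791]
tr(P') = 34.8956

34.8956


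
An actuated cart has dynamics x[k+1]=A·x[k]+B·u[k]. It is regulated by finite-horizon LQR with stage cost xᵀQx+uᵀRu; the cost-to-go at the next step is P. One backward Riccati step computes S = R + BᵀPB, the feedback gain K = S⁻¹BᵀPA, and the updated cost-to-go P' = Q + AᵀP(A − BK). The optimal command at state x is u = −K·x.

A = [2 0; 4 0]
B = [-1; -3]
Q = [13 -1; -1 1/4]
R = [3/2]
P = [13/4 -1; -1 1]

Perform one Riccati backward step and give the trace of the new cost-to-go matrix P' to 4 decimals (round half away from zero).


16.9274

BᵀP = [-0.2500 -2.0000]
S = R + BᵀPB = [3/2] + [6.2500] = [7.7500]
BᵀPA = [-8.5000 0.0000]
K = S⁻¹·BᵀPA = [-1.0968 0.0000]
A−BK = [0.9032 0.0000; 0.7097 0.0000]
AᵀP(A−BK) = [3.6774 0.0000; 0.0000 0.0000]
P' = Q + AᵀP(A−BK) = [16.6774 -1.0000; -1.0000 0.2500]
tr(P') = 16.9274


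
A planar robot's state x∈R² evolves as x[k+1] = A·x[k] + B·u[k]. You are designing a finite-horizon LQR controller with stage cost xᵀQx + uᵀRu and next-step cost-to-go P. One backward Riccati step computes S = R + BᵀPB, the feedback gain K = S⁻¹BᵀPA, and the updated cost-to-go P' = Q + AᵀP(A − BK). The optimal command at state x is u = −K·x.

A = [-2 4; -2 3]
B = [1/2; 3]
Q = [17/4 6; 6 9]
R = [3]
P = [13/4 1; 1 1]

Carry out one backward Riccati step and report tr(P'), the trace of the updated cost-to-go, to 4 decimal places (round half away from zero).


53.3646

BᵀP = [4.6250 3.5000]
S = R + BᵀPB = [3] + [12.8125] = [15.8125]
BᵀPA = [-16.2500 29.0000]
K = S⁻¹·BᵀPA = [-1.0277 1.8340]
A−BK = [-1.4862 3.0830; 1.0830 -2.5020]
AᵀP(A−BK) = [8.3004 -16.1976; -16.1976 31.8142]
P' = Q + AᵀP(A−BK) = [12.5504 -10.1976; -10.1976 40.8142]
tr(P') = 53.3646


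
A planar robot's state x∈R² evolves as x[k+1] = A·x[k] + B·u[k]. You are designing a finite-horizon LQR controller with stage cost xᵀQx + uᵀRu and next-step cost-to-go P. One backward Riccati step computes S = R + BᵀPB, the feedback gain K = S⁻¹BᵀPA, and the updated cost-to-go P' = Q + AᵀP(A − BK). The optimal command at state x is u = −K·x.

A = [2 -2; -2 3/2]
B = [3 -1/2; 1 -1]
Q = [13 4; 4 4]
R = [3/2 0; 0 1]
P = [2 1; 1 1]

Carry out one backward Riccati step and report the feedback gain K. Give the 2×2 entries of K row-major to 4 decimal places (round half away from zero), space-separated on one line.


0.3699 -0.4075 0.5068 -0.3733

BᵀP = [7.0000 4.0000; -2.0000 -1.5000]
S = R + BᵀPB = [3/2 0; 0 1] + [25.0000 -7.5000; -7.5000 2.5000] = [26.5000 -7.5000; -7.5000 3.5000]
BᵀPA = [6.0000 -8.0000; -1.0000 1.7500]
K = S⁻¹·BᵀPA = [0.3699 -0.4075; 0.5068 -0.3733]
A−BK = [1.1438 -0.9640; -1.8630 1.5342]
AᵀP(A−BK) = [2.2877 -1.9281; -1.9281 1.6430]
P' = Q + AᵀP(A−BK) = [15.2877 2.0719; 2.0719 5.6430]
tr(P') = 20.9307


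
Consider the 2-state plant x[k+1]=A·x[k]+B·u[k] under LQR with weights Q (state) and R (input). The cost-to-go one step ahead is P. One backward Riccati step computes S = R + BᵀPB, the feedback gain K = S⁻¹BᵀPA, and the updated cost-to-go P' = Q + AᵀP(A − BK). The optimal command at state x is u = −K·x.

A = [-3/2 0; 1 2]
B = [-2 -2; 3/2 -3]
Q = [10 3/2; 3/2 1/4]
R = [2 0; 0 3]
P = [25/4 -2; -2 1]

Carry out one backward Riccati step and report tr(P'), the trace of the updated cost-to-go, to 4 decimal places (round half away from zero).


BᵀP = [-15.5000 5.5000; -6.5000 1.0000]
S = R + BᵀPB = [2 0; 0 3] + [39.2500 14.5000; 14.5000 10.0000] = [41.2500 14.5000; 14.5000 13.0000]
BᵀPA = [28.7500 11.0000; 10.7500 2.0000]
K = S⁻¹·BᵀPA = [0.6683 0.3497; 0.0815 -0.2362]
A−BK = [-0.0004 0.2270; 0.2419 0.7669]
AᵀP(A−BK) = [0.9722 0.4854; 0.4854 0.6258]
P' = Q + AᵀP(A−BK) = [10.9722 1.9854; 1.9854 0.8758]
tr(P') = 11.8479

11.8479


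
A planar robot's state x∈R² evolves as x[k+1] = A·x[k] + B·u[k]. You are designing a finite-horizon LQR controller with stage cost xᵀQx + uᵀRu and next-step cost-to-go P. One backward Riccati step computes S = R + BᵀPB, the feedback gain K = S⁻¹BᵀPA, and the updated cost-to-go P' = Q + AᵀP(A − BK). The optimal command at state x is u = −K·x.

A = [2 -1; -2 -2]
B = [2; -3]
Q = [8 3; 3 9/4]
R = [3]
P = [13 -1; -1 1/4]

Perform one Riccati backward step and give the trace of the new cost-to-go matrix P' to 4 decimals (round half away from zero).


15.0478

BᵀP = [29.0000 -2.7500]
S = R + BᵀPB = [3] + [66.2500] = [69.2500]
BᵀPA = [63.5000 -23.5000]
K = S⁻¹·BᵀPA = [0.9170 -0.3394]
A−BK = [0.1661 -0.3213; 0.7509 -3.0181]
AᵀP(A−BK) = [2.7726 -1.4513; -1.4513 2.0253]
P' = Q + AᵀP(A−BK) = [10.7726 1.5487; 1.5487 4.2753]
tr(P') = 15.0478


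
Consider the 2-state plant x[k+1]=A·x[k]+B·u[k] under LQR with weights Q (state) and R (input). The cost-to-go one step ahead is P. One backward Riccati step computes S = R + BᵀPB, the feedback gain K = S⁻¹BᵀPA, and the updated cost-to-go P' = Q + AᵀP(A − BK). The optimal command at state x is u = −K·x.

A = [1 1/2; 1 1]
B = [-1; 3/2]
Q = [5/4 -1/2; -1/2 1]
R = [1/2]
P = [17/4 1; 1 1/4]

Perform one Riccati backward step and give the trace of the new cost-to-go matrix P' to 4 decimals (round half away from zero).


BᵀP = [-2.7500 -0.6250]
S = R + BᵀPB = [1/2] + [1.8125] = [2.3125]
BᵀPA = [-3.3750 -2.0000]
K = S⁻¹·BᵀPA = [-1.4595 -0.8649]
A−BK = [-0.4595 -0.3649; 3.1892 2.2973]
AᵀP(A−BK) = [1.5743 0.9561; 0.9561 0.5828]
P' = Q + AᵀP(A−BK) = [2.8243 0.4561; 0.4561 1.5828]
tr(P') = 4.4071

4.4071


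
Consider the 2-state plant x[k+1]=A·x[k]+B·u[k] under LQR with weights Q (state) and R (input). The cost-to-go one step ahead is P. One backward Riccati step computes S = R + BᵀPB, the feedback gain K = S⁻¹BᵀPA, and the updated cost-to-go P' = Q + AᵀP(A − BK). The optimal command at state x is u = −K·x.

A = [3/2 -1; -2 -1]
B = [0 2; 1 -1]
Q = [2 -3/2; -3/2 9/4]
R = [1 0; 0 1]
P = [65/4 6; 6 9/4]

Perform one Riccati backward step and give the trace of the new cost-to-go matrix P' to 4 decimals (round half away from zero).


5.2853

BᵀP = [6.0000 2.2500; 26.5000 9.7500]
S = R + BᵀPB = [1 0; 0 1] + [2.2500 9.7500; 9.7500 43.2500] = [3.2500 9.7500; 9.7500 44.2500]
BᵀPA = [4.5000 -8.2500; 20.2500 -36.2500]
K = S⁻¹·BᵀPA = [0.0346 -0.2385; 0.4500 -0.7667]
A−BK = [0.6000 0.5333; -1.5846 -1.5282]
AᵀP(A−BK) = [0.2942 -0.2769; -0.2769 0.7410]
P' = Q + AᵀP(A−BK) = [2.2942 -1.7769; -1.7769 2.9910]
tr(P') = 5.2853


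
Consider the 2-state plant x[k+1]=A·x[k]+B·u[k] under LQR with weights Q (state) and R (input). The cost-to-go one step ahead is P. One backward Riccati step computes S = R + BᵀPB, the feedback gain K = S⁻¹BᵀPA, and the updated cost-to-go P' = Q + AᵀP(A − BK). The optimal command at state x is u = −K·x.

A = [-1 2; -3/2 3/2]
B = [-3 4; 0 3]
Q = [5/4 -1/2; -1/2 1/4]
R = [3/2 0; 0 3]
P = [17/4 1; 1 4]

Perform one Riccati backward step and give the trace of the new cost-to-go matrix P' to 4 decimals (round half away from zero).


BᵀP = [-12.7500 -3.0000; 20.0000 16.0000]
S = R + BᵀPB = [3/2 0; 0 3] + [38.2500 -60.0000; -60.0000 128.0000] = [39.7500 -60.0000; -60.0000 131.0000]
BᵀPA = [17.2500 -30.0000; -44.0000 64.0000]
K = S⁻¹·BᵀPA = [-0.2366 -0.0560; -0.4442 0.4629]
A−BK = [0.0672 -0.0196; -0.1673 0.1113]
AᵀP(A−BK) = [0.7846 -0.6664; -0.6664 0.6944]
P' = Q + AᵀP(A−BK) = [2.0346 -1.1664; -1.1664 0.9444]
tr(P') = 2.9790

2.9790


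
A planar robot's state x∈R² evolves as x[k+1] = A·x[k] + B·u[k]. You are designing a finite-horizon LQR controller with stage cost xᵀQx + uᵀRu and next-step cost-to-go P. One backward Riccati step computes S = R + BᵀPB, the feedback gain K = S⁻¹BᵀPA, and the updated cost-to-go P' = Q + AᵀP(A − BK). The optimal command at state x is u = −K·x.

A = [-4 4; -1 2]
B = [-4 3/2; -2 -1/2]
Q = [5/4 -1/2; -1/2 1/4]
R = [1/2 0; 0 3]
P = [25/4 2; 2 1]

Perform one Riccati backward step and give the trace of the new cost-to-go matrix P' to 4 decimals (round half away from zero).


BᵀP = [-29.0000 -10.0000; 8.3750 2.5000]
S = R + BᵀPB = [1/2 0; 0 3] + [136.0000 -38.5000; -38.5000 11.3125] = [136.5000 -38.5000; -38.5000 14.3125]
BᵀPA = [126.0000 -136.0000; -36.0000 38.5000]
K = S⁻¹·BᵀPA = [0.8854 -0.9848; -0.1336 0.0408]
A−BK = [-0.2580 -0.0005; 0.7039 0.0508]
AᵀP(A−BK) = [0.6306 -0.4427; -0.4427 0.4924]
P' = Q + AᵀP(A−BK) = [1.8806 -0.9427; -0.9427 0.7424]
tr(P') = 2.6230

2.6230


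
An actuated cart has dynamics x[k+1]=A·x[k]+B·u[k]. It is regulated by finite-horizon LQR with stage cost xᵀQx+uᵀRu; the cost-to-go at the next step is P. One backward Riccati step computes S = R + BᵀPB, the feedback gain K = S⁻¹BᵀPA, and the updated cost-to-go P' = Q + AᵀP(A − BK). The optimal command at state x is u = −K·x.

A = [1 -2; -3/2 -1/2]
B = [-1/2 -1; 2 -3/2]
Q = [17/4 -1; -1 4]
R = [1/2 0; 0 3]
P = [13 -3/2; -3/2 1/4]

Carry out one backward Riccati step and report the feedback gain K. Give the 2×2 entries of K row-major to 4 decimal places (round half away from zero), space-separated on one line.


-1.1989 1.7542 -0.2732 0.6269

BᵀP = [-9.5000 1.2500; -10.7500 1.1250]
S = R + BᵀPB = [1/2 0; 0 3] + [7.2500 7.6250; 7.6250 9.0625] = [7.7500 7.6250; 7.6250 12.0625]
BᵀPA = [-11.3750 18.3750; -12.4375 20.9375]
K = S⁻¹·BᵀPA = [-1.1989 1.7542; -0.2732 0.6269]
A−BK = [0.1273 -0.4960; 0.4881 -3.0681]
AᵀP(A−BK) = [1.0265 -1.8117; -1.8117 3.7038]
P' = Q + AᵀP(A−BK) = [5.2765 -2.8117; -2.8117 7.7038]
tr(P') = 12.9803


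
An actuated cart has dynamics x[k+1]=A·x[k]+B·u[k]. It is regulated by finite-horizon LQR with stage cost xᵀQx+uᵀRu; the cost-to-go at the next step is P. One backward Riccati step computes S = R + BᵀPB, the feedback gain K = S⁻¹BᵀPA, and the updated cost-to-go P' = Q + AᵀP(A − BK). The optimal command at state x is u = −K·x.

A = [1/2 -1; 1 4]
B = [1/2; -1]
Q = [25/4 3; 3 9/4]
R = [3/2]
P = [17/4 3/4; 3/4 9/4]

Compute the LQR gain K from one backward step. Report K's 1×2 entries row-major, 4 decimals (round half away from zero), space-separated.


-0.2923 -2.1846

BᵀP = [1.3750 -1.8750]
S = R + BᵀPB = [3/2] + [2.5625] = [4.0625]
BᵀPA = [-1.1875 -8.8750]
K = S⁻¹·BᵀPA = [-0.2923 -2.1846]
A−BK = [0.6462 0.0923; 0.7077 1.8154]
AᵀP(A−BK) = [3.7154 5.0308; 5.0308 14.8615]
P' = Q + AᵀP(A−BK) = [9.9654 8.0308; 8.0308 17.1115]
tr(P') = 27.0769
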